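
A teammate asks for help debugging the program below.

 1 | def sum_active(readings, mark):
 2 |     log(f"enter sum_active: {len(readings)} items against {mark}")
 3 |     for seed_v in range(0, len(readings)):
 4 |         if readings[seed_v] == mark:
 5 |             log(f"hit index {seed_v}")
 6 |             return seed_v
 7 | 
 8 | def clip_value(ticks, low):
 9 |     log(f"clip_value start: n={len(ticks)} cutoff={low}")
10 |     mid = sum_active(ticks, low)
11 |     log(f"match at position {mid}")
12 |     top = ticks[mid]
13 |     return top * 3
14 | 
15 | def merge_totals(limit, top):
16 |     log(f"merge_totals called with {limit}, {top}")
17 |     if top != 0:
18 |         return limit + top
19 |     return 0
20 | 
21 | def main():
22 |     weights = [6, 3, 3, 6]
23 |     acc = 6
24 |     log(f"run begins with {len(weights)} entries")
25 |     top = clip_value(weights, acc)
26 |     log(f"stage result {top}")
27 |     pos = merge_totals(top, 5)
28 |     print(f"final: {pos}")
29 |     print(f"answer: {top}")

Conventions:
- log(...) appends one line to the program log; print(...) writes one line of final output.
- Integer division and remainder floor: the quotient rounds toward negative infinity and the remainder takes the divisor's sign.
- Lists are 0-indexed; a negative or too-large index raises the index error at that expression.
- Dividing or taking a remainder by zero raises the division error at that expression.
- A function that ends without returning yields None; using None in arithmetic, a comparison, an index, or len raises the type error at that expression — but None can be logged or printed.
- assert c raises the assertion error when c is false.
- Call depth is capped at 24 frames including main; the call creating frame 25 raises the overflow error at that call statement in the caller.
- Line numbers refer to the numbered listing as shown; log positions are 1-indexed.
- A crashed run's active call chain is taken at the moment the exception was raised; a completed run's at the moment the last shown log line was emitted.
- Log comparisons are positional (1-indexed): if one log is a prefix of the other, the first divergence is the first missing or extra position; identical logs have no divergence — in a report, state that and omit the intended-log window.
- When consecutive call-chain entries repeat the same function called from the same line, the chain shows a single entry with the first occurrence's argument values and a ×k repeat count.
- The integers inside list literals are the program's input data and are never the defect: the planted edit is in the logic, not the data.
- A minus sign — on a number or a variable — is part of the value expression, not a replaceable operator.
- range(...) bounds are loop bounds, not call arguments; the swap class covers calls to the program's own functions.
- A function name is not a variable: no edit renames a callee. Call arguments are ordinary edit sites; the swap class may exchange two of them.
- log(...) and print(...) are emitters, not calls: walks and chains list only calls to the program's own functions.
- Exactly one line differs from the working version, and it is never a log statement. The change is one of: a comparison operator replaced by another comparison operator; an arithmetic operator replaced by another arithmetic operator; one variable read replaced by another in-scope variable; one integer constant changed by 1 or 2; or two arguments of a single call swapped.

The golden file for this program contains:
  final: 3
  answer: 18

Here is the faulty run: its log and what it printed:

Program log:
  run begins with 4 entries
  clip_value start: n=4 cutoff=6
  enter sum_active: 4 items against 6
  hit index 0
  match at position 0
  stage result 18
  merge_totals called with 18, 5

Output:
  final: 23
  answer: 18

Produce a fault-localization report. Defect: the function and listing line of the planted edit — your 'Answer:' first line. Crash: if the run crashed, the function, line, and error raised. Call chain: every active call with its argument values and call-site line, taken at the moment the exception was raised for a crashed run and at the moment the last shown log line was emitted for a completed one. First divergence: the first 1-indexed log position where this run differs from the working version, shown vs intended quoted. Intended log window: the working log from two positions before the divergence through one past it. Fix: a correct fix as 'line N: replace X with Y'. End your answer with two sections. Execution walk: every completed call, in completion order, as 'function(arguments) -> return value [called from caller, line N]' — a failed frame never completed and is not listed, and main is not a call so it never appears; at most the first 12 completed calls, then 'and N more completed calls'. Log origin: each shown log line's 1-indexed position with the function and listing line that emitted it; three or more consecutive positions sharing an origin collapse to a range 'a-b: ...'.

Answer: the defect is in merge_totals at line 18.
Core observation: Nothing in the log betrays the bug — only the output does.
Call chain: main -> merge_totals(18, 5) (called at line 27).
First divergence: there is none — every log position agrees.
Execution walk:
  sum_active([6, 3, 3, 6], 6) -> 0  [called from clip_value, line 10]
  clip_value([6, 3, 3, 6], 6) -> 18  [called from main, line 25]
  merge_totals(18, 5) -> 23  [called from main, line 27]
Log origin:
  1: emitted by main (line 24)
  2: emitted by clip_value (line 9)
  3: emitted by sum_active (line 2)
  4: emitted by sum_active (line 5)
  5: emitted by clip_value (line 11)
  6: emitted by main (line 26)
  7: emitted by merge_totals (line 16)
A correct fix: line 18: replace `+` with `%`.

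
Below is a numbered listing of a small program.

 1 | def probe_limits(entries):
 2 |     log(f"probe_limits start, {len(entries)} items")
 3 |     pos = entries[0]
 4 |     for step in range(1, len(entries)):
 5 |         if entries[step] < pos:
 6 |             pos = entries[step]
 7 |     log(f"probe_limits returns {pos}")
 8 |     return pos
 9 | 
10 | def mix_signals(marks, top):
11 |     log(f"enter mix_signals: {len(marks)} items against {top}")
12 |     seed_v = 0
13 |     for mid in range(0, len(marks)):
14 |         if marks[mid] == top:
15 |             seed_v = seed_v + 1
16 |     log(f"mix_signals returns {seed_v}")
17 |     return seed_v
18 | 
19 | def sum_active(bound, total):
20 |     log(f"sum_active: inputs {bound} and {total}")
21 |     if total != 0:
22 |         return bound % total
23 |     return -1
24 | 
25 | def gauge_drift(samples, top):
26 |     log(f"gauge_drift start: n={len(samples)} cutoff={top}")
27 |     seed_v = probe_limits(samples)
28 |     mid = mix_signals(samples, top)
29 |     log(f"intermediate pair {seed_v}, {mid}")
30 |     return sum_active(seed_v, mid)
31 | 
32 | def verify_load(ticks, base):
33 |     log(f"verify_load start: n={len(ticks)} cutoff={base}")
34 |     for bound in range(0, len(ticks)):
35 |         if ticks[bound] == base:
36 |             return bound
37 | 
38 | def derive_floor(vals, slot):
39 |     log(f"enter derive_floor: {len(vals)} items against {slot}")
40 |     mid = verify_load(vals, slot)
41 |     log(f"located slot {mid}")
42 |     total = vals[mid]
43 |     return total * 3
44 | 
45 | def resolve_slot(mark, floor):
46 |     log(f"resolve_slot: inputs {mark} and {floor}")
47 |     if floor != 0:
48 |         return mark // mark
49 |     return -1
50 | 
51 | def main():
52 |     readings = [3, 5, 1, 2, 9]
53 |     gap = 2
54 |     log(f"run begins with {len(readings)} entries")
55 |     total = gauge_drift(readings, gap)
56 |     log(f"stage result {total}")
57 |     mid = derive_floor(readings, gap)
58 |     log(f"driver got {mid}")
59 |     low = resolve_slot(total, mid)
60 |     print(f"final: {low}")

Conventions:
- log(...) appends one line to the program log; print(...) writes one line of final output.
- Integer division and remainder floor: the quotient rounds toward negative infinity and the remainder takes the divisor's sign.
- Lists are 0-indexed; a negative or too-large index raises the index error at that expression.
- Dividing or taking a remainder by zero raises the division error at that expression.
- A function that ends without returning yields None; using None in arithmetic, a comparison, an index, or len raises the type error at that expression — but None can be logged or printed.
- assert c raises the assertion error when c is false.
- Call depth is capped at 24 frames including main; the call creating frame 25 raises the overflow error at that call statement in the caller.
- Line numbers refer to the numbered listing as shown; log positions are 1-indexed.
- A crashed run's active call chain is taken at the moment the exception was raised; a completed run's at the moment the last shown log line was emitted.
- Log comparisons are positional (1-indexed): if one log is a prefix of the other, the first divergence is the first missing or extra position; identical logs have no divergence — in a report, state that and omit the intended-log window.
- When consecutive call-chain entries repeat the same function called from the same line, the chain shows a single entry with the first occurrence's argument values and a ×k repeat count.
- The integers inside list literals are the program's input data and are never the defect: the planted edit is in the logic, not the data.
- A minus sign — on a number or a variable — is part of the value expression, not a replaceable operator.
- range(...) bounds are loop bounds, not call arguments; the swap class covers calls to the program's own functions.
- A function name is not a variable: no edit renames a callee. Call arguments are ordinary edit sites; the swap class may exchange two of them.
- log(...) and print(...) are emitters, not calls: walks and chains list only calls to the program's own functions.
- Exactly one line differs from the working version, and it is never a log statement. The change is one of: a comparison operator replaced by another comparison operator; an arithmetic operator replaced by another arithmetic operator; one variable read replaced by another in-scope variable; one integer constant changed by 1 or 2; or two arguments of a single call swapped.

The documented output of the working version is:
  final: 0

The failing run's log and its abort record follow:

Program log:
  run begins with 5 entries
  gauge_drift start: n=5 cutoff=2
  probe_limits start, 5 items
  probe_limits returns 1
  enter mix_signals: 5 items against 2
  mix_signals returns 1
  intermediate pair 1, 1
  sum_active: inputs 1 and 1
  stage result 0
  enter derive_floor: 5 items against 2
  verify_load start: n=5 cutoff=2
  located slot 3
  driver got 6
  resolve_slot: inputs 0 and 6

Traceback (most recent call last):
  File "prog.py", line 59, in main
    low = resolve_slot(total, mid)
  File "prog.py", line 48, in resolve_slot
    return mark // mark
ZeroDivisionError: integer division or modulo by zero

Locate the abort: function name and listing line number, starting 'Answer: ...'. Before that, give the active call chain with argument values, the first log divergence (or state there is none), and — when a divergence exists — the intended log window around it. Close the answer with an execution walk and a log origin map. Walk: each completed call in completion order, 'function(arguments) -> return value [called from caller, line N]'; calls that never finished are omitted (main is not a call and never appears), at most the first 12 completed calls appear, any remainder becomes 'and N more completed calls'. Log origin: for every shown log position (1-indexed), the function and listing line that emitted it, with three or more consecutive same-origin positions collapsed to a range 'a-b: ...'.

Answer: the error was raised in resolve_slot, line 48.
Key observation: Up to the failure, the log is exactly the working version's.
Call chain: main -> resolve_slot(0, 6) (called at line 59).
First divergence: none; the two logs match at every position.
Execution walk:
  probe_limits([3, 5, 1, 2, 9]) -> 1  [called from gauge_drift, line 27]
  mix_signals([3, 5, 1, 2, 9], 2) -> 1  [called from gauge_drift, line 28]
  sum_active(1, 1) -> 0  [called from gauge_drift, line 30]
  gauge_drift([3, 5, 1, 2, 9], 2) -> 0  [called from main, line 55]
  verify_load([3, 5, 1, 2, 9], 2) -> 3  [called from derive_floor, line 40]
  derive_floor([3, 5, 1, 2, 9], 2) -> 6  [called from main, line 57]
Log origin:
  1: from main, line 54
  2: from gauge_drift, line 26
  3: from probe_limits, line 2
  4: from probe_limits, line 7
  5: from mix_signals, line 11
  6: from mix_signals, line 16
  7: from gauge_drift, line 29
  8: from sum_active, line 20
  9: from main, line 56
  10: from derive_floor, line 39
  11: from verify_load, line 33
  12: from derive_floor, line 41
  13: from main, line 58
  14: from resolve_slot, line 46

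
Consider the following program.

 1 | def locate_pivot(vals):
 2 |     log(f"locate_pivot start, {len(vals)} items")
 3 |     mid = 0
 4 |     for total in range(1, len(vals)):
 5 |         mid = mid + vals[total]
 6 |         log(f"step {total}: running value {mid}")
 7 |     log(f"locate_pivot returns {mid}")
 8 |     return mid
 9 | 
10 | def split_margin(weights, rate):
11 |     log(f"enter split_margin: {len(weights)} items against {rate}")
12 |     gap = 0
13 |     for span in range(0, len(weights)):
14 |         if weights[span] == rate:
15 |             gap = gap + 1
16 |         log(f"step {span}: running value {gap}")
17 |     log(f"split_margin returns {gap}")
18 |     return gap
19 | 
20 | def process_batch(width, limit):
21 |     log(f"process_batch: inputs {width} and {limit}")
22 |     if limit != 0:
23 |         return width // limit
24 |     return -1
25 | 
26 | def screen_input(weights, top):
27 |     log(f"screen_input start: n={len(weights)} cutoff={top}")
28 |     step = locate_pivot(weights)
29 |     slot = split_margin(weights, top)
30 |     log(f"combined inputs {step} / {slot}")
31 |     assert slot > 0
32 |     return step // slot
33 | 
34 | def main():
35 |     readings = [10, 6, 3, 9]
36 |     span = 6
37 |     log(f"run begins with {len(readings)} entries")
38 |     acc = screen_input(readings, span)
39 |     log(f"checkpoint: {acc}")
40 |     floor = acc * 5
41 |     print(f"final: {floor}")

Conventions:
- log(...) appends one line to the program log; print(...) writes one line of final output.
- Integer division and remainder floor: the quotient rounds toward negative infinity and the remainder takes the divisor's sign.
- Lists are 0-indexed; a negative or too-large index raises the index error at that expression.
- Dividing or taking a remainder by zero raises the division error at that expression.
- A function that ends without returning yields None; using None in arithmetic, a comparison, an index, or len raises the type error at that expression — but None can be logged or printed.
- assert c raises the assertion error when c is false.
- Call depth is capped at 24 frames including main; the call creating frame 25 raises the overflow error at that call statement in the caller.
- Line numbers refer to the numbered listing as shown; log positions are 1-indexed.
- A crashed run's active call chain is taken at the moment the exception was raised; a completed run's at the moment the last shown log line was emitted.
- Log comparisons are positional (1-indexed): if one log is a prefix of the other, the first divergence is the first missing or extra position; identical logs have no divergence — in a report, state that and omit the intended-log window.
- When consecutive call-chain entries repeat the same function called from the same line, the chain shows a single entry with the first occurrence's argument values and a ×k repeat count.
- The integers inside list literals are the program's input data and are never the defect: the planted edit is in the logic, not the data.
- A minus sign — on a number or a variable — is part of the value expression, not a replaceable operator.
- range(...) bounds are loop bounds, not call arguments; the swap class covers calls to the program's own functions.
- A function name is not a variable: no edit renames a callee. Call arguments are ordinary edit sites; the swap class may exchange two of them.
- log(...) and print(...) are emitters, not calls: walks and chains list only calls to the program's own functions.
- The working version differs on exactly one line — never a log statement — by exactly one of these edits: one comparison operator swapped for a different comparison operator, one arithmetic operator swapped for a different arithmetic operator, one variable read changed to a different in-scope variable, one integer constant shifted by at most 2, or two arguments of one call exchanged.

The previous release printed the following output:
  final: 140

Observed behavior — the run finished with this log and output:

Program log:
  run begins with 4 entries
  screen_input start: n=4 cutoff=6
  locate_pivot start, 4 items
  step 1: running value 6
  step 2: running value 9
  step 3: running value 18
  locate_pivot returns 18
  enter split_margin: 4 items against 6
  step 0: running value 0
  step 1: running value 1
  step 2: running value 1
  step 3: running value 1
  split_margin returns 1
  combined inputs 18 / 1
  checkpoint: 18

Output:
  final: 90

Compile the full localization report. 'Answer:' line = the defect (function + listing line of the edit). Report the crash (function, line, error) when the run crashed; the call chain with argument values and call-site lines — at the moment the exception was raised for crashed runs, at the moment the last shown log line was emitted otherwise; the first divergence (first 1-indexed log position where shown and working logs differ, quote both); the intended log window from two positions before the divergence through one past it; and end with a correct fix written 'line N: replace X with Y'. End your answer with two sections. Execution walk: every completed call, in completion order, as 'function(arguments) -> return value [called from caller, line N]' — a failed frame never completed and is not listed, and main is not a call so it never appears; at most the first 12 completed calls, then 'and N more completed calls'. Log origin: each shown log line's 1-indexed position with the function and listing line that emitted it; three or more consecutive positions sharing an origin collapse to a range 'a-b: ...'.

Answer: the defect is in locate_pivot at line 4.
Key fact: The log first diverges at position 4: the faulty run prints 'step 1: running value 6' where the working version prints 'step 0: running value 10'.
Call chain: main.
First divergence: position 4 — the shown line 'step 1: running value 6' should read 'step 0: running value 10'.
Intended log window:
  2: screen_input start: n=4 cutoff=6
  3: locate_pivot start, 4 items
  4: step 0: running value 10
  5: step 1: running value 16
Execution walk:
  locate_pivot([10, 6, 3, 9]) -> 18  [called from screen_input, line 28]
  split_margin([10, 6, 3, 9], 6) -> 1  [called from screen_input, line 29]
  screen_input([10, 6, 3, 9], 6) -> 18  [called from main, line 38]
Log line origins:
  1: logged in main at line 37
  2: logged in screen_input at line 27
  3: logged in locate_pivot at line 2
  4-6: logged in locate_pivot at line 6
  7: logged in locate_pivot at line 7
  8: logged in split_margin at line 11
  9-12: logged in split_margin at line 16
  13: logged in split_margin at line 17
  14: logged in screen_input at line 30
  15: logged in main at line 39
A correct fix: line 4: replace `1` with `0`.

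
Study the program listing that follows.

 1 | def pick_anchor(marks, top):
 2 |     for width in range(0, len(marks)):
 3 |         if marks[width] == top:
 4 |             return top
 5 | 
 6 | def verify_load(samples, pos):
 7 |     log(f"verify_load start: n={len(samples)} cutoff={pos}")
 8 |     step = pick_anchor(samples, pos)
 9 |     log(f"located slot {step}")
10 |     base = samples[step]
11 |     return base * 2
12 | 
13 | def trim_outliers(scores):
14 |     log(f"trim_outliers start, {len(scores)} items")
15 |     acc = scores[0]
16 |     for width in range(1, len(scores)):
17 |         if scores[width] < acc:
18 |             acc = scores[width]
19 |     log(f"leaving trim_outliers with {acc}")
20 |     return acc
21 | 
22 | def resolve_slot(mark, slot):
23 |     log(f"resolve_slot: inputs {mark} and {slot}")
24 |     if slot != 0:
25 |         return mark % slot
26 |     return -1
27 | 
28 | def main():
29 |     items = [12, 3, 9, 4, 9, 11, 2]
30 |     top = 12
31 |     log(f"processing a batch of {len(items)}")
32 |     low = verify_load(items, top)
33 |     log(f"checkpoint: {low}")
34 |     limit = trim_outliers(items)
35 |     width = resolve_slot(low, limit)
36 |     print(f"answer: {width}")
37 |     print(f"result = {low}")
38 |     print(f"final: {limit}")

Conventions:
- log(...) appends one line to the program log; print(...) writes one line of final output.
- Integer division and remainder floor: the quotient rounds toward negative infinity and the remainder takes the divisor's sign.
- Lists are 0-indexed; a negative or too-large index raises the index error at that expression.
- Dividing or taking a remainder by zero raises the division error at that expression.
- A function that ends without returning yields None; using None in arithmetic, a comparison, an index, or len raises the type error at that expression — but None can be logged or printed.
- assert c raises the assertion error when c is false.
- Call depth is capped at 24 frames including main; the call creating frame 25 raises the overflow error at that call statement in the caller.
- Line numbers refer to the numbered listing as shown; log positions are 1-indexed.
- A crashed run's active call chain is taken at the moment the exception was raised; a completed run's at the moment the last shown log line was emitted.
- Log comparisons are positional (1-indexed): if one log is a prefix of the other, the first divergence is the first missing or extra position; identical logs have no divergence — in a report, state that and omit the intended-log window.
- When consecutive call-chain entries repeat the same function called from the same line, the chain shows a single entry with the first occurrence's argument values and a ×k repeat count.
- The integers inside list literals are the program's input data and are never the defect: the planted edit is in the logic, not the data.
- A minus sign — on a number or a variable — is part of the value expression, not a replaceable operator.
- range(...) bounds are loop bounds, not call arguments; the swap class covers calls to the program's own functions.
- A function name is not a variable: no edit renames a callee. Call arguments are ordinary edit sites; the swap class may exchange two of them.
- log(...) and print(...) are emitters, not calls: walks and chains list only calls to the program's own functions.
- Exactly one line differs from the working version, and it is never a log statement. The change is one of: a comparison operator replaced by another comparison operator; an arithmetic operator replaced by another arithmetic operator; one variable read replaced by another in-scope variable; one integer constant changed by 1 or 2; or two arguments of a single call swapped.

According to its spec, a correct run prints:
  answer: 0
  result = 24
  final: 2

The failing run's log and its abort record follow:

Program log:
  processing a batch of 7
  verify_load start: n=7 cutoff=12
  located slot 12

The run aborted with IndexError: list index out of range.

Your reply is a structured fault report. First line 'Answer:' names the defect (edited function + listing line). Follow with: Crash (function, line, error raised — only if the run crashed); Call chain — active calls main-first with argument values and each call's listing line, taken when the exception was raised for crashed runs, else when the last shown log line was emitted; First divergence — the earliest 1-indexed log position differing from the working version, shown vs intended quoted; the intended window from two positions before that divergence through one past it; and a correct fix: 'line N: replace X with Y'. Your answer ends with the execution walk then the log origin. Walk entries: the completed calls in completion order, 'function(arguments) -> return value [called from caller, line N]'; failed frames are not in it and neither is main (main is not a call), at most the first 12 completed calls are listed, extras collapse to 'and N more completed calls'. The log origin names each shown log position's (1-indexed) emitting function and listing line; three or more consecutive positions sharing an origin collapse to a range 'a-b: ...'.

Answer: the defect is in pick_anchor at line 4.
Key fact: Log line 3 is where behavior first shows: 'located slot 12' appears instead of 'located slot 0'.
Crash: verify_load, line 10, IndexError.
Call chain: main -> verify_load([12, 3, 9, 4, 9, 11, 2], 12) (called at line 32).
First divergence: at position 3 the run shows 'located slot 12' where the working version logs 'located slot 0'.
Intended log window:
  1: processing a batch of 7
  2: verify_load start: n=7 cutoff=12
  3: located slot 0
  4: checkpoint: 24
Execution walk:
  pick_anchor([12, 3, 9, 4, 9, 11, 2], 12) -> 12  [called from verify_load, line 8]
Origin of each log line:
  1: logged in main at line 31
  2: logged in verify_load at line 7
  3: logged in verify_load at line 9
A correct fix: line 4: replace `top` with `width`.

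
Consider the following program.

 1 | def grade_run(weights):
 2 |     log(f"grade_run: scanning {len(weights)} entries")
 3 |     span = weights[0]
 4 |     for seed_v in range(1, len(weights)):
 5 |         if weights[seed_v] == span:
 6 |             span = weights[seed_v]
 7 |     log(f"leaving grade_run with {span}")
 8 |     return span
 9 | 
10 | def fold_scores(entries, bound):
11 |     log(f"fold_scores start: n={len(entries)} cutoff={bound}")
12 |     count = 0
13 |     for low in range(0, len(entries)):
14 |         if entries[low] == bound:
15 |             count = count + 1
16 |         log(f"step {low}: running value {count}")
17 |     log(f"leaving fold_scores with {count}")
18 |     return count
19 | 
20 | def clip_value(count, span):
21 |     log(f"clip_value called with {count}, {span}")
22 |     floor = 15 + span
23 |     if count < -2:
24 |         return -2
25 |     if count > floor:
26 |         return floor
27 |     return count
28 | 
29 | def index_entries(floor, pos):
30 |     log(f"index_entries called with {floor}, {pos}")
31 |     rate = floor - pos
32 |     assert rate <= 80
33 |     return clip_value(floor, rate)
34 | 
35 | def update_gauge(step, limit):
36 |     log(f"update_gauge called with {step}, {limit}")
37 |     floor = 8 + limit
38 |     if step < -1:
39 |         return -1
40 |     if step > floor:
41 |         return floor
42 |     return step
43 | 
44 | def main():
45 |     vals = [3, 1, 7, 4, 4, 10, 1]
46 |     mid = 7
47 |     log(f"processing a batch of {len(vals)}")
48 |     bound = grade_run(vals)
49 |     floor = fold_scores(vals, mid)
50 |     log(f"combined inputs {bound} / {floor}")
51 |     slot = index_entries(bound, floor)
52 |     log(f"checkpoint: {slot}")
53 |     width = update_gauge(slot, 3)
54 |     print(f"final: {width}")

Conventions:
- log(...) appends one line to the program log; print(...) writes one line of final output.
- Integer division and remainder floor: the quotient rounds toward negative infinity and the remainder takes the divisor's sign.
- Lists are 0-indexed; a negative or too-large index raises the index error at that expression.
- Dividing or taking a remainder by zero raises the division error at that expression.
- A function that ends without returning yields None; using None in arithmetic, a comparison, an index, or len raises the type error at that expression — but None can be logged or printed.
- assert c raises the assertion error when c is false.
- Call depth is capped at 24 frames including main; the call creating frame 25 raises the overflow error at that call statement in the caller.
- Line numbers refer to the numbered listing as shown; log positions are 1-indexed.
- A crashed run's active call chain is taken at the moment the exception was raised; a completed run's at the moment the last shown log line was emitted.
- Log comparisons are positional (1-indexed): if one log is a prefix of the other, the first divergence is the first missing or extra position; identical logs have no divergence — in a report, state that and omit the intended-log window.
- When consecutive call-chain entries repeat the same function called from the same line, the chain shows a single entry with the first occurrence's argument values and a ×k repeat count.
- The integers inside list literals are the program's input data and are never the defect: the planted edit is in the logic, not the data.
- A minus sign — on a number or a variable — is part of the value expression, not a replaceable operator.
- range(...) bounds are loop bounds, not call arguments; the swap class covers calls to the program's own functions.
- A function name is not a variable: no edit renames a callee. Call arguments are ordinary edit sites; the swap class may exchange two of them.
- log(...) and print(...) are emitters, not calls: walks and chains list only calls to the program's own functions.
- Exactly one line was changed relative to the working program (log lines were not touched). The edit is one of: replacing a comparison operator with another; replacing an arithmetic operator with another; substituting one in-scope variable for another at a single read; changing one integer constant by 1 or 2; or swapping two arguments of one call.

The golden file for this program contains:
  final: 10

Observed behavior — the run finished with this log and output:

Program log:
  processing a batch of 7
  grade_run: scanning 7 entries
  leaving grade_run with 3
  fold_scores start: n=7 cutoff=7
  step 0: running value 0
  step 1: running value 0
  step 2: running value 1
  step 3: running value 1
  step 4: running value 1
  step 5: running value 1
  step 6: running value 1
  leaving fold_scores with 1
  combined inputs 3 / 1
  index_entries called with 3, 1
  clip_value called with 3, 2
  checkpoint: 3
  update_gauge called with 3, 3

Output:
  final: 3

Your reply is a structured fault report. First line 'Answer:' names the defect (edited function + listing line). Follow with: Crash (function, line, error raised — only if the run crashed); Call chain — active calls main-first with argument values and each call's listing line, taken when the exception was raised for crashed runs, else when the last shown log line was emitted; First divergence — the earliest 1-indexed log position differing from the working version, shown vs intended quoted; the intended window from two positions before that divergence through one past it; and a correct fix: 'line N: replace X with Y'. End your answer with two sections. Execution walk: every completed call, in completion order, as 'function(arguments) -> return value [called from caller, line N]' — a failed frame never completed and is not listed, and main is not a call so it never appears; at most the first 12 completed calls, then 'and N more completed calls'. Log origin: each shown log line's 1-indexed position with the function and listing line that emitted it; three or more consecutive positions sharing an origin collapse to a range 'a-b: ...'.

Answer: the defect is in grade_run at line 5.
Key fact: The log first diverges at position 3: the faulty run prints 'leaving grade_run with 3' where the working version prints 'leaving grade_run with 10'.
Call chain: main -> update_gauge(3, 3) (called at line 53).
First divergence: position 3; shown 'leaving grade_run with 3' vs intended 'leaving grade_run with 10'.
Intended log window:
  1: processing a batch of 7
  2: grade_run: scanning 7 entries
  3: leaving grade_run with 10
  4: fold_scores start: n=7 cutoff=7
Execution walk:
  grade_run([3, 1, 7, 4, 4, 10, 1]) -> 3  [called from main, line 48]
  fold_scores([3, 1, 7, 4, 4, 10, 1], 7) -> 1  [called from main, line 49]
  clip_value(3, 2) -> 3  [called from index_entries, line 33]
  index_entries(3, 1) -> 3  [called from main, line 51]
  update_gauge(3, 3) -> 3  [called from main, line 53]
Log origins:
  1: from main, line 47
  2: from grade_run, line 2
  3: from grade_run, line 7
  4: from fold_scores, line 11
  5-11: from fold_scores, line 16
  12: from fold_scores, line 17
  13: from main, line 50
  14: from index_entries, line 30
  15: from clip_value, line 21
  16: from main, line 52
  17: from update_gauge, line 36
A correct fix: line 5: replace `==` with `>`.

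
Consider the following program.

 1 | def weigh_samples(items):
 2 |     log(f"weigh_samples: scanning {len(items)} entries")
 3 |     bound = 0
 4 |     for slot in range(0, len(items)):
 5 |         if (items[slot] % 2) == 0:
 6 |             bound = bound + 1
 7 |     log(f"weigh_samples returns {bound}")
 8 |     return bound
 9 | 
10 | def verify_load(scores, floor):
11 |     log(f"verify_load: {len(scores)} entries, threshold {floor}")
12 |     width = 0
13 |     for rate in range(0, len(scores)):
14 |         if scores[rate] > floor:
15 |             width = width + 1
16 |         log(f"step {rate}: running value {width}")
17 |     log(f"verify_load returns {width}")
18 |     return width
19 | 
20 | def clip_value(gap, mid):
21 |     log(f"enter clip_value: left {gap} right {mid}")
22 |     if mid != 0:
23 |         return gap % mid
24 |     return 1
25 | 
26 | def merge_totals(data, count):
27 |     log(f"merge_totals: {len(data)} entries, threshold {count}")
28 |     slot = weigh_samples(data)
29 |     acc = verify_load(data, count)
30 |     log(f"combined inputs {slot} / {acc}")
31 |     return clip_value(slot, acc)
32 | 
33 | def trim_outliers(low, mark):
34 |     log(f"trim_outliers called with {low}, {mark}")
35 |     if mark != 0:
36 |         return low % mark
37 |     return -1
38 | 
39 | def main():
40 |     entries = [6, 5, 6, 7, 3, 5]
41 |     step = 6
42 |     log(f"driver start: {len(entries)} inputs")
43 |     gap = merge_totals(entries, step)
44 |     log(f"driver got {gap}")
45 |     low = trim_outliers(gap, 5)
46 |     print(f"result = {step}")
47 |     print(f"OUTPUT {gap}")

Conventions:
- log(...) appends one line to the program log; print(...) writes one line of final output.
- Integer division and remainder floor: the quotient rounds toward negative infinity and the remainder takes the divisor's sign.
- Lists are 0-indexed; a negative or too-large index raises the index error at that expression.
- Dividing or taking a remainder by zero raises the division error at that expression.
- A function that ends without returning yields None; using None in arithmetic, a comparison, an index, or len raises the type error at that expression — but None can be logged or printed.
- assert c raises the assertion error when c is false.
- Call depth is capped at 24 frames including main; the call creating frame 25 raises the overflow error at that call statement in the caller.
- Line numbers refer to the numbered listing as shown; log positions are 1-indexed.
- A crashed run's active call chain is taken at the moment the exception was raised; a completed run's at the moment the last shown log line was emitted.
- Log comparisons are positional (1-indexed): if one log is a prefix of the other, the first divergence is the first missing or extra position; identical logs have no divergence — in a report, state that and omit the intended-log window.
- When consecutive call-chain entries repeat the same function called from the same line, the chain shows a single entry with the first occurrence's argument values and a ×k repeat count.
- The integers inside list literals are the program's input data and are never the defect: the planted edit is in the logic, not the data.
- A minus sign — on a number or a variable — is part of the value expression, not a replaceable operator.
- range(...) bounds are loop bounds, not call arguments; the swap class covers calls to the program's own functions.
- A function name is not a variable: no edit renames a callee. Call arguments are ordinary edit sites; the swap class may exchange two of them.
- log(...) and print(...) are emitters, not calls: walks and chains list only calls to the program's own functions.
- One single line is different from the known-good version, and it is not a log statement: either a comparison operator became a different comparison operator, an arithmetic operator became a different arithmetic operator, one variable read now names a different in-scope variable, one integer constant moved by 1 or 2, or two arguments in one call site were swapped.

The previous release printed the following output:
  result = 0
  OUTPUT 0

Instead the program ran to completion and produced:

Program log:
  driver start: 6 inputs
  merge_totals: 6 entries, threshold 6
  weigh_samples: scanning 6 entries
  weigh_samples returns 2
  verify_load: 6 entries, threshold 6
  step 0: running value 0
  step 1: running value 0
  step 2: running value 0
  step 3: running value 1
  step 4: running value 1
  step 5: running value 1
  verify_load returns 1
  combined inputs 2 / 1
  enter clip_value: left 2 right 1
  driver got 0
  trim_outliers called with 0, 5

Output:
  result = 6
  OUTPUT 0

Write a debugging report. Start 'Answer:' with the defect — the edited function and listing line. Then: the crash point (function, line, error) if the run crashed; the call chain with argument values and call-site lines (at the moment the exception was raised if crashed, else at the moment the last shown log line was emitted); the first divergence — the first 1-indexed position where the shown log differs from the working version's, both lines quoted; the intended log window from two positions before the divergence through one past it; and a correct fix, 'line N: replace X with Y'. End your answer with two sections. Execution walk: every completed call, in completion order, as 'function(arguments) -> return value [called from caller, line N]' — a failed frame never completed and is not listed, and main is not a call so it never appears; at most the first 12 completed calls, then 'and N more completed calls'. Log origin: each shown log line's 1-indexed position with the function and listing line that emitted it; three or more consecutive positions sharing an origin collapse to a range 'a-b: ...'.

Answer: the defect is in main at line 46.
Core observation: Every logged value matches the working version; the printed result is what differs.
Call chain: main -> trim_outliers(0, 5) (called at line 45).
First divergence: there is none — every log position agrees.
Execution walk:
  weigh_samples([6, 5, 6, 7, 3, 5]) -> 2  [called from merge_totals, line 28]
  verify_load([6, 5, 6, 7, 3, 5], 6) -> 1  [called from merge_totals, line 29]
  clip_value(2, 1) -> 0  [called from merge_totals, line 31]
  merge_totals([6, 5, 6, 7, 3, 5], 6) -> 0  [called from main, line 43]
  trim_outliers(0, 5) -> 0  [called from main, line 45]
Log line origins:
  1 — main, line 42
  2 — merge_totals, line 27
  3 — weigh_samples, line 2
  4 — weigh_samples, line 7
  5 — verify_load, line 11
  6-11 — verify_load, line 16
  12 — verify_load, line 17
  13 — merge_totals, line 30
  14 — clip_value, line 21
  15 — main, line 44
  16 — trim_outliers, line 34
A correct fix: line 46: replace `step` with `low`.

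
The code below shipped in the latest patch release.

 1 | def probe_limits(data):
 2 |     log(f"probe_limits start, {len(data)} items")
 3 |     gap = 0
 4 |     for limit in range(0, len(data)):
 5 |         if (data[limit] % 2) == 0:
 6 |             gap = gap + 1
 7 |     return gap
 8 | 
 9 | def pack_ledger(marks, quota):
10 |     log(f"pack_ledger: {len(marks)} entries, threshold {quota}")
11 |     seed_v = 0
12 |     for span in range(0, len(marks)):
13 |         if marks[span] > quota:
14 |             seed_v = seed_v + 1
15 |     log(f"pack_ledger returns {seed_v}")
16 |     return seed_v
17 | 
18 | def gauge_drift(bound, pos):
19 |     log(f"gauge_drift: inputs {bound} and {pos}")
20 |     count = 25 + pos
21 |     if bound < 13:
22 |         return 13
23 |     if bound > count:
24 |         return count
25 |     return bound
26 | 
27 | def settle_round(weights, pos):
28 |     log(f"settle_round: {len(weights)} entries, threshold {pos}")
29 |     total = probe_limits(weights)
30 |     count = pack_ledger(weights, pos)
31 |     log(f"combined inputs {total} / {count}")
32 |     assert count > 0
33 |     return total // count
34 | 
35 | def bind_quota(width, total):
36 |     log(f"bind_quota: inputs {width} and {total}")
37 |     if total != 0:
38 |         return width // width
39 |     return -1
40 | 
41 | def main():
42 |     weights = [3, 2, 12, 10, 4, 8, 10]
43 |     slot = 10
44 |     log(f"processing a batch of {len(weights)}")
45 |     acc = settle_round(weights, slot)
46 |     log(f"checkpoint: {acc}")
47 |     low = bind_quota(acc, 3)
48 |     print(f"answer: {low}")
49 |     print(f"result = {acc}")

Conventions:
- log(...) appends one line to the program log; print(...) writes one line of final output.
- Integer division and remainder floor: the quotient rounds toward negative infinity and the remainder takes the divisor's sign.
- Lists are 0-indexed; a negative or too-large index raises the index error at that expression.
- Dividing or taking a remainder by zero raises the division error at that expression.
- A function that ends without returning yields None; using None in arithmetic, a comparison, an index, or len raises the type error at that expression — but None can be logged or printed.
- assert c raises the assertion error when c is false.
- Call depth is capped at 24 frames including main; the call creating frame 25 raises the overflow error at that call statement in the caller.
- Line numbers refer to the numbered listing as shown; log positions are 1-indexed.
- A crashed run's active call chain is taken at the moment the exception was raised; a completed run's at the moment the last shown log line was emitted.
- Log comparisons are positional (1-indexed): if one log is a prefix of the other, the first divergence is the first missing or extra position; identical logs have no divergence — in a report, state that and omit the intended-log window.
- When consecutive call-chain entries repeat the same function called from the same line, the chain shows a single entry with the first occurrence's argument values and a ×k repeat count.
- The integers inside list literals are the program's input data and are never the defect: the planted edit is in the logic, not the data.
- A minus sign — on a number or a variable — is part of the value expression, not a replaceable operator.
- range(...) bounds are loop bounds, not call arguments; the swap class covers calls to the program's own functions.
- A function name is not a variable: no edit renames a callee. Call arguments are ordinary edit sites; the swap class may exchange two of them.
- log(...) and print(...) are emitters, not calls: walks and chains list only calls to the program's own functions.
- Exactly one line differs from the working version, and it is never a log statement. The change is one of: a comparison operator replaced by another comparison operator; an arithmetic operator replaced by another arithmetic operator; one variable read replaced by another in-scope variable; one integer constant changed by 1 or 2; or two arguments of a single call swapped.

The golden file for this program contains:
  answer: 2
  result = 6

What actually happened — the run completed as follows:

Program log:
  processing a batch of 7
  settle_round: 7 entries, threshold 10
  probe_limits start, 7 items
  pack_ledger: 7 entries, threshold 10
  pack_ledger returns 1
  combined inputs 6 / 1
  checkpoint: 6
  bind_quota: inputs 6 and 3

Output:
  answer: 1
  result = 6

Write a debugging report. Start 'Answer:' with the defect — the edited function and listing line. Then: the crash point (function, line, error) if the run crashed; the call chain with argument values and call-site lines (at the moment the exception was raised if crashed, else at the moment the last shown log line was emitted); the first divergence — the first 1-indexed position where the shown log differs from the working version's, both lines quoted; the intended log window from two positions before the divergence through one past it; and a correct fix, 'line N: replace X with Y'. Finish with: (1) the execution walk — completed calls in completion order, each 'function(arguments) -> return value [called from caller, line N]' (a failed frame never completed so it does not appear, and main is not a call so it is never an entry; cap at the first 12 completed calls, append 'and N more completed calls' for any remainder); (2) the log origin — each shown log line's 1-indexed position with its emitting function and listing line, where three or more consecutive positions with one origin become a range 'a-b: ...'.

Answer: the defect is in bind_quota at line 38.
Key fact: Every logged value matches the working version; the printed result is what differs.
Call chain: main -> bind_quota(6, 3) (called at line 47).
First divergence: none — the logs agree in full.
Execution walk:
  probe_limits([3, 2, 12, 10, 4, 8, 10]) -> 6  [called from settle_round, line 29]
  pack_ledger([3, 2, 12, 10, 4, 8, 10], 10) -> 1  [called from settle_round, line 30]
  settle_round([3, 2, 12, 10, 4, 8, 10], 10) -> 6  [called from main, line 45]
  bind_quota(6, 3) -> 1  [called from main, line 47]
Log origin:
  1: from main, line 44
  2: from settle_round, line 28
  3: from probe_limits, line 2
  4: from pack_ledger, line 10
  5: from pack_ledger, line 15
  6: from settle_round, line 31
  7: from main, line 46
  8: from bind_quota, line 36
A correct fix: line 38: replace `width // width` with `width // total`.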